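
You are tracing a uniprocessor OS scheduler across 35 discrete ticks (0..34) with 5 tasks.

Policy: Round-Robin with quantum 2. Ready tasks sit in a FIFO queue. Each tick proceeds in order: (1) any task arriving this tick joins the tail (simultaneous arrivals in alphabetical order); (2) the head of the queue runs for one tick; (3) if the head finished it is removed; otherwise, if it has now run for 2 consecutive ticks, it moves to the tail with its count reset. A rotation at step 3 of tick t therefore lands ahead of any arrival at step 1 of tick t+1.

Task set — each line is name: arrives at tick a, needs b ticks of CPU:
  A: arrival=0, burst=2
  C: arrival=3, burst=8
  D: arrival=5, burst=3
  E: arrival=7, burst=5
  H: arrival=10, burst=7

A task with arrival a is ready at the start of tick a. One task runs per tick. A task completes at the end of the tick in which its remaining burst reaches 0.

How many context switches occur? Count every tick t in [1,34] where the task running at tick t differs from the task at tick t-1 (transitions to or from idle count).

context switches = 13

t=0: queue=[A] q_used=0 → run A
t=1: queue=[A] q_used=1 → run A
t=2: (idle)
t=3: queue=[C] q_used=0 → run C
t=4: queue=[C] q_used=1 → run C
t=5: queue=[C,D] q_used=0 → run C
t=6: queue=[C,D] q_used=1 → run C
t=7: queue=[D,C,E] q_used=0 → run D
t=8: queue=[D,C,E] q_used=1 → run D
t=9: queue=[C,E,D] q_used=0 → run C
t=10: queue=[C,E,D,H] q_used=1 → run C
t=11: queue=[E,D,H,C] q_used=0 → run E
t=12: queue=[E,D,H,C] q_used=1 → run E
t=13: queue=[D,H,C,E] q_used=0 → run D
t=14: queue=[H,C,E] q_used=0 → run H
t=15: queue=[H,C,E] q_used=1 → run H
t=16: queue=[C,E,H] q_used=0 → run C
t=17: queue=[C,E,H] q_used=1 → run C
t=18: queue=[E,H] q_used=0 → run E
t=19: queue=[E,H] q_used=1 → run E
t=20: queue=[H,E] q_used=0 → run H
t=21: queue=[H,E] q_used=1 → run H
t=22: queue=[E,H] q_used=0 → run E
t=23: queue=[H] q_used=0 → run H
t=24: queue=[H] q_used=1 → run H
t=25: queue=[H] q_used=0 → run H
t=26: (idle)
t=27: (idle)
t=28: (idle)
t=29: (idle)
t=30: (idle)
t=31: (idle)
t=32: (idle)
t=33: (idle)
t=34: (idle)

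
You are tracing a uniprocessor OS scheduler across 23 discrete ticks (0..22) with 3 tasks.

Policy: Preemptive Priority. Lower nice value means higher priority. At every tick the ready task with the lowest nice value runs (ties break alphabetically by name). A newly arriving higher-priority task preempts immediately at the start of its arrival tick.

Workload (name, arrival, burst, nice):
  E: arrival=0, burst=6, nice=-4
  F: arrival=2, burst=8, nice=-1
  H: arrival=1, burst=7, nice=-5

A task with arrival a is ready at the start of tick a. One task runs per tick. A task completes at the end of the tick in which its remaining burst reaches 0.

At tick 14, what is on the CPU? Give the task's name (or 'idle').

running at tick 14 = F

t=0: ready={E} → run E
t=1: ready={E,H} → run H
t=2: ready={E,F,H} → run H
t=3: ready={E,F,H} → run H
t=4: ready={E,F,H} → run H
t=5: ready={E,F,H} → run H
t=6: ready={E,F,H} → run H
t=7: ready={E,F,H} → run H
t=8: ready={E,F} → run E
t=9: ready={E,F} → run E
t=10: ready={E,F} → run E
t=11: ready={E,F} → run E
t=12: ready={E,F} → run E
t=13: ready={F} → run F
t=14: ready={F} → run F
t=15: ready={F} → run F
t=16: ready={F} → run F
t=17: ready={F} → run F
t=18: ready={F} → run F
t=19: ready={F} → run F
t=20: ready={F} → run F
t=21: (idle)
t=22: (idle)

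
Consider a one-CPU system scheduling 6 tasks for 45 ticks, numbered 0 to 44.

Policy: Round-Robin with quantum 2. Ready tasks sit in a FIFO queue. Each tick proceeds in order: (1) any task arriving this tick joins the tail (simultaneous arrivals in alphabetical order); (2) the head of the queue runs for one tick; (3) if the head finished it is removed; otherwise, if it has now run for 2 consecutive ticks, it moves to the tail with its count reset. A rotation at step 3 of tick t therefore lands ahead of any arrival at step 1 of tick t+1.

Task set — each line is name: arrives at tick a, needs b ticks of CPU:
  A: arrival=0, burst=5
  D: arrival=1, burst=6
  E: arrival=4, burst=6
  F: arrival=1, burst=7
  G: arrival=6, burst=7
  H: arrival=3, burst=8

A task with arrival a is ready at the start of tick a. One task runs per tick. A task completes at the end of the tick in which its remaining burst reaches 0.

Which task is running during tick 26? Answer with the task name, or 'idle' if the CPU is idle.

running at tick 26 = F

t=0: queue=[A] q_used=0 → run A
t=1: queue=[A,D,F] q_used=1 → run A
t=2: queue=[D,F,A] q_used=0 → run D
t=3: queue=[D,F,A,H] q_used=1 → run D
t=4: queue=[F,A,H,D,E] q_used=0 → run F
t=5: queue=[F,A,H,D,E] q_used=1 → run F
t=6: queue=[A,H,D,E,F,G] q_used=0 → run A
t=7: queue=[A,H,D,E,F,G] q_used=1 → run A
t=8: queue=[H,D,E,F,G,A] q_used=0 → run H
t=9: queue=[H,D,E,F,G,A] q_used=1 → run H
t=10: queue=[D,E,F,G,A,H] q_used=0 → run D
t=11: queue=[D,E,F,G,A,H] q_used=1 → run D
t=12: queue=[E,F,G,A,H,D] q_used=0 → run E
t=13: queue=[E,F,G,A,H,D] q_used=1 → run E
t=14: queue=[F,G,A,H,D,E] q_used=0 → run F
t=15: queue=[F,G,A,H,D,E] q_used=1 → run F
t=16: queue=[G,A,H,D,E,F] q_used=0 → run G
t=17: queue=[G,A,H,D,E,F] q_used=1 → run G
t=18: queue=[A,H,D,E,F,G] q_used=0 → run A
t=19: queue=[H,D,E,F,G] q_used=0 → run H
t=20: queue=[H,D,E,F,G] q_used=1 → run H
t=21: queue=[D,E,F,G,H] q_used=0 → run D
t=22: queue=[D,E,F,G,H] q_used=1 → run D
t=23: queue=[E,F,G,H] q_used=0 → run E
t=24: queue=[E,F,G,H] q_used=1 → run E
t=25: queue=[F,G,H,E] q_used=0 → run F
t=26: queue=[F,G,H,E] q_used=1 → run F
t=27: queue=[G,H,E,F] q_used=0 → run G
t=28: queue=[G,H,E,F] q_used=1 → run G
t=29: queue=[H,E,F,G] q_used=0 → run H
t=30: queue=[H,E,F,G] q_used=1 → run H
t=31: queue=[E,F,G,H] q_used=0 → run E
t=32: queue=[E,F,G,H] q_used=1 → run E
t=33: queue=[F,G,H] q_used=0 → run F
t=34: queue=[G,H] q_used=0 → run G
t=35: queue=[G,H] q_used=1 → run G
t=36: queue=[H,G] q_used=0 → run H
t=37: queue=[H,G] q_used=1 → run H
t=38: queue=[G] q_used=0 → run G
t=39: (idle)
t=40: (idle)
t=41: (idle)
t=42: (idle)
t=43: (idle)
t=44: (idle)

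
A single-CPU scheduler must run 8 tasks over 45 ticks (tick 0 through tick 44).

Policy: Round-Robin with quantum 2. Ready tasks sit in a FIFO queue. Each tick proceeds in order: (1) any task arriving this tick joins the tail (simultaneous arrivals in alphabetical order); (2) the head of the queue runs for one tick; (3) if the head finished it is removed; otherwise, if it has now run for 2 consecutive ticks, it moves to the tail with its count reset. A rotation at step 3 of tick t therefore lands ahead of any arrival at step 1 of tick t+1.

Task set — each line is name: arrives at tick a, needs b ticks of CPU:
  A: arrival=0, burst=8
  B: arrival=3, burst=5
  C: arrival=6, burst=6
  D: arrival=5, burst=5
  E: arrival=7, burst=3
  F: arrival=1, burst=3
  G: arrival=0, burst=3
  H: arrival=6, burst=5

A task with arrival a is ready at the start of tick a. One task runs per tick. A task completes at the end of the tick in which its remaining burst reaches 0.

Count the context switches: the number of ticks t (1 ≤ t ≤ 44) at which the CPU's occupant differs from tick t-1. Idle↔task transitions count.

context switches = 22

t=0: queue=[A,G] q_used=0 → run A
t=1: queue=[A,G,F] q_used=1 → run A
t=2: queue=[G,F,A] q_used=0 → run G
t=3: queue=[G,F,A,B] q_used=1 → run G
t=4: queue=[F,A,B,G] q_used=0 → run F
t=5: queue=[F,A,B,G,D] q_used=1 → run F
t=6: queue=[A,B,G,D,F,C,H] q_used=0 → run A
t=7: queue=[A,B,G,D,F,C,H,E] q_used=1 → run A
t=8: queue=[B,G,D,F,C,H,E,A] q_used=0 → run B
t=9: queue=[B,G,D,F,C,H,E,A] q_used=1 → run B
t=10: queue=[G,D,F,C,H,E,A,B] q_used=0 → run G
t=11: queue=[D,F,C,H,E,A,B] q_used=0 → run D
t=12: queue=[D,F,C,H,E,A,B] q_used=1 → run D
t=13: queue=[F,C,H,E,A,B,D] q_used=0 → run F
t=14: queue=[C,H,E,A,B,D] q_used=0 → run C
t=15: queue=[C,H,E,A,B,D] q_used=1 → run C
t=16: queue=[H,E,A,B,D,C] q_used=0 → run H
t=17: queue=[H,E,A,B,D,C] q_used=1 → run H
t=18: queue=[E,A,B,D,C,H] q_used=0 → run E
t=19: queue=[E,A,B,D,C,H] q_used=1 → run E
t=20: queue=[A,B,D,C,H,E] q_used=0 → run A
t=21: queue=[A,B,D,C,H,E] q_used=1 → run A
t=22: queue=[B,D,C,H,E,A] q_used=0 → run B
t=23: queue=[B,D,C,H,E,A] q_used=1 → run B
t=24: queue=[D,C,H,E,A,B] q_used=0 → run D
t=25: queue=[D,C,H,E,A,B] q_used=1 → run D
t=26: queue=[C,H,E,A,B,D] q_used=0 → run C
t=27: queue=[C,H,E,A,B,D] q_used=1 → run C
t=28: queue=[H,E,A,B,D,C] q_used=0 → run H
t=29: queue=[H,E,A,B,D,C] q_used=1 → run H
t=30: queue=[E,A,B,D,C,H] q_used=0 → run E
t=31: queue=[A,B,D,C,H] q_used=0 → run A
t=32: queue=[A,B,D,C,H] q_used=1 → run A
t=33: queue=[B,D,C,H] q_used=0 → run B
t=34: queue=[D,C,H] q_used=0 → run D
t=35: queue=[C,H] q_used=0 → run C
t=36: queue=[C,H] q_used=1 → run C
t=37: queue=[H] q_used=0 → run H
t=38: (idle)
t=39: (idle)
t=40: (idle)
t=41: (idle)
t=42: (idle)
t=43: (idle)
t=44: (idle)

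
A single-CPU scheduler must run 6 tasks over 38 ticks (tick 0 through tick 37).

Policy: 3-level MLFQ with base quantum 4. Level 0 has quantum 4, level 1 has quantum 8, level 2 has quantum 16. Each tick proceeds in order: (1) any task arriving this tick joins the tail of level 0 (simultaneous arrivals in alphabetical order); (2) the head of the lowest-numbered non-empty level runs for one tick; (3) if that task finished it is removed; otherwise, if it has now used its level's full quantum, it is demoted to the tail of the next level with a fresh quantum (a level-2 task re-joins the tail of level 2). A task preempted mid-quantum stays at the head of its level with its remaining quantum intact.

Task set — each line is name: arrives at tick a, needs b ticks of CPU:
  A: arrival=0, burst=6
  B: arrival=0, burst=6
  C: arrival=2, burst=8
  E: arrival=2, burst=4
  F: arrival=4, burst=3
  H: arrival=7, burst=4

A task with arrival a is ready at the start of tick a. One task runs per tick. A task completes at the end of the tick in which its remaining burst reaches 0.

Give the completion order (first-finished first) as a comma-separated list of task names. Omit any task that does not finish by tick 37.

completion order = E, F, H, A, B, C

t=0: L0/L1/L2 = AB/-/- → run A
t=1: L0/L1/L2 = AB/-/- → run A
t=2: L0/L1/L2 = ABCE/-/- → run A
t=3: L0/L1/L2 = ABCE/-/- → run A
t=4: L0/L1/L2 = BCEF/A/- → run B
t=5: L0/L1/L2 = BCEF/A/- → run B
t=6: L0/L1/L2 = BCEF/A/- → run B
t=7: L0/L1/L2 = BCEFH/A/- → run B
t=8: L0/L1/L2 = CEFH/AB/- → run C
t=9: L0/L1/L2 = CEFH/AB/- → run C
t=10: L0/L1/L2 = CEFH/AB/- → run C
t=11: L0/L1/L2 = CEFH/AB/- → run C
t=12: L0/L1/L2 = EFH/ABC/- → run E
t=13: L0/L1/L2 = EFH/ABC/- → run E
t=14: L0/L1/L2 = EFH/ABC/- → run E
t=15: L0/L1/L2 = EFH/ABC/- → run E
t=16: L0/L1/L2 = FH/ABC/- → run F
t=17: L0/L1/L2 = FH/ABC/- → run F
t=18: L0/L1/L2 = FH/ABC/- → run F
t=19: L0/L1/L2 = H/ABC/- → run H
t=20: L0/L1/L2 = H/ABC/- → run H
t=21: L0/L1/L2 = H/ABC/- → run H
t=22: L0/L1/L2 = H/ABC/- → run H
t=23: L0/L1/L2 = -/ABC/- → run A
t=24: L0/L1/L2 = -/ABC/- → run A
t=25: L0/L1/L2 = -/BC/- → run B
t=26: L0/L1/L2 = -/BC/- → run B
t=27: L0/L1/L2 = -/C/- → run C
t=28: L0/L1/L2 = -/C/- → run C
t=29: L0/L1/L2 = -/C/- → run C
t=30: L0/L1/L2 = -/C/- → run C
t=31: (idle)
t=32: (idle)
t=33: (idle)
t=34: (idle)
t=35: (idle)
t=36: (idle)
t=37: (idle)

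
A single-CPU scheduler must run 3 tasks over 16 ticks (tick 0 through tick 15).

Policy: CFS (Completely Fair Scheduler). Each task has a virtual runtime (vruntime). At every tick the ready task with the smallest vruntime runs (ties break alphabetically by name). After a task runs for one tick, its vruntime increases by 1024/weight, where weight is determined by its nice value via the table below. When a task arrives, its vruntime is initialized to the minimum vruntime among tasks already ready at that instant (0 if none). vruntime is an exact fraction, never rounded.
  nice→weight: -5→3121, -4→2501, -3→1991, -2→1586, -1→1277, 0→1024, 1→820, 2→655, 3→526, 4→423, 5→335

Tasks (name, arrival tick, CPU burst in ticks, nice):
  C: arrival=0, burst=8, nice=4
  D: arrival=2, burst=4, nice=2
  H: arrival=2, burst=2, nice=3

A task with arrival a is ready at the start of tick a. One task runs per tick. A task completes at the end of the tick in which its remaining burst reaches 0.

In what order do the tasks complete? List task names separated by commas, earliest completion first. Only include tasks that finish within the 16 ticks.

t=0: vr[C=0] → run C
t=1: vr[C=1024/423] → run C
t=2: vr[C=2048/423 D=2048/423 H=2048/423] → run C
t=3: vr[C=1024/141 D=2048/423 H=2048/423] → run D
t=4: vr[C=1024/141 D=1774592/277065 H=2048/423] → run H
t=5: vr[C=1024/141 D=1774592/277065 H=755200/111249] → run D
t=6: vr[C=1024/141 D=2207744/277065 H=755200/111249] → run H
t=7: vr[C=1024/141 D=2207744/277065] → run C
t=8: vr[C=4096/423 D=2207744/277065] → run D
t=9: vr[C=4096/423 D=2640896/277065] → run D
t=10: vr[C=4096/423] → run C
t=11: vr[C=5120/423] → run C
t=12: vr[C=2048/141] → run C
t=13: vr[C=7168/423] → run C
t=14: (idle)
t=15: (idle)

completion order = H, D, C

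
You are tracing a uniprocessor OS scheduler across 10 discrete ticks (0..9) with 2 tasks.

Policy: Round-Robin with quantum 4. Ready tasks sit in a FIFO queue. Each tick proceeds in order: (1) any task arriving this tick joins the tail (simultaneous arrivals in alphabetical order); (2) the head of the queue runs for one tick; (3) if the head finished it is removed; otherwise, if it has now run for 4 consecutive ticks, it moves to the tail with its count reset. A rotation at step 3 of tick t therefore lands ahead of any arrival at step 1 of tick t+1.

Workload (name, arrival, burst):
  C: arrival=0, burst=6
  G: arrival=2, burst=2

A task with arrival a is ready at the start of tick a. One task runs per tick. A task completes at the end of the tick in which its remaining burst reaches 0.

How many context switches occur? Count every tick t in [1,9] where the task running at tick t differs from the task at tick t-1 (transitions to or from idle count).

t=0: queue=[C] q_used=0 → run C
t=1: queue=[C] q_used=1 → run C
t=2: queue=[C,G] q_used=2 → run C
t=3: queue=[C,G] q_used=3 → run C
t=4: queue=[G,C] q_used=0 → run G
t=5: queue=[G,C] q_used=1 → run G
t=6: queue=[C] q_used=0 → run C
t=7: queue=[C] q_used=1 → run C
t=8: (idle)
t=9: (idle)

context switches = 3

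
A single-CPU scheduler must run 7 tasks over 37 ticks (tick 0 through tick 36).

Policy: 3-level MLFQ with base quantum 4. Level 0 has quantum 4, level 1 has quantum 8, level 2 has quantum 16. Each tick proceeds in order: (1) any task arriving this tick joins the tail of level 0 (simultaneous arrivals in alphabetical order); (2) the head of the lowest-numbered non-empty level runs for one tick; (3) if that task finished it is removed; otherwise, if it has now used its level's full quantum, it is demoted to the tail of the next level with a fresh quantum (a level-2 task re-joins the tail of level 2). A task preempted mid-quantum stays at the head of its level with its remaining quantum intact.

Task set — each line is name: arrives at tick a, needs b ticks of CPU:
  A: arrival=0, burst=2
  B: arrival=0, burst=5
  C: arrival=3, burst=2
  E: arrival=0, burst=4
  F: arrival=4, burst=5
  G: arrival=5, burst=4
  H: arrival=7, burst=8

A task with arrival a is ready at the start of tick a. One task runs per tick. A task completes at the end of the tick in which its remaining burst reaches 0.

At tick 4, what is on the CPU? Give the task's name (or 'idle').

t=0: L0/L1/L2 = ABE/-/- → run A
t=1: L0/L1/L2 = ABE/-/- → run A
t=2: L0/L1/L2 = BE/-/- → run B
t=3: L0/L1/L2 = BEC/-/- → run B
t=4: L0/L1/L2 = BECF/-/- → run B
t=5: L0/L1/L2 = BECFG/-/- → run B
t=6: L0/L1/L2 = ECFG/B/- → run E
t=7: L0/L1/L2 = ECFGH/B/- → run E
t=8: L0/L1/L2 = ECFGH/B/- → run E
t=9: L0/L1/L2 = ECFGH/B/- → run E
t=10: L0/L1/L2 = CFGH/B/- → run C
t=11: L0/L1/L2 = CFGH/B/- → run C
t=12: L0/L1/L2 = FGH/B/- → run F
t=13: L0/L1/L2 = FGH/B/- → run F
t=14: L0/L1/L2 = FGH/B/- → run F
t=15: L0/L1/L2 = FGH/B/- → run F
t=16: L0/L1/L2 = GH/BF/- → run G
t=17: L0/L1/L2 = GH/BF/- → run G
t=18: L0/L1/L2 = GH/BF/- → run G
t=19: L0/L1/L2 = GH/BF/- → run G
t=20: L0/L1/L2 = H/BF/- → run H
t=21: L0/L1/L2 = H/BF/- → run H
t=22: L0/L1/L2 = H/BF/- → run H
t=23: L0/L1/L2 = H/BF/- → run H
t=24: L0/L1/L2 = -/BFH/- → run B
t=25: L0/L1/L2 = -/FH/- → run F
t=26: L0/L1/L2 = -/H/- → run H
t=27: L0/L1/L2 = -/H/- → run H
t=28: L0/L1/L2 = -/H/- → run H
t=29: L0/L1/L2 = -/H/- → run H
t=30: (idle)
t=31: (idle)
t=32: (idle)
t=33: (idle)
t=34: (idle)
t=35: (idle)
t=36: (idle)

running at tick 4 = B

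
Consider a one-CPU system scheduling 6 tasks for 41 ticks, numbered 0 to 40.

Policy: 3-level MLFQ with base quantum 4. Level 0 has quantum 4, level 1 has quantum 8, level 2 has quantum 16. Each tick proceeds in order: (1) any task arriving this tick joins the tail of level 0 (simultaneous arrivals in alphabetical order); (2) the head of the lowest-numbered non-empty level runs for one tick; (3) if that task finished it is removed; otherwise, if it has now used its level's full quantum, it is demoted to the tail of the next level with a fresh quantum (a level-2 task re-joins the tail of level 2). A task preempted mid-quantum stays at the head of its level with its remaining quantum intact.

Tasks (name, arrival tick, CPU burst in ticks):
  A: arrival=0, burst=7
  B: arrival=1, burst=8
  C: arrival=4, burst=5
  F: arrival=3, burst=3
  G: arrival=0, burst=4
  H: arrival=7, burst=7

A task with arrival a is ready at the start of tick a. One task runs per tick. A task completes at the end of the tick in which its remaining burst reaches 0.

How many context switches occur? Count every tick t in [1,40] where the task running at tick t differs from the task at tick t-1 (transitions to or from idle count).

t=0: L0/L1/L2 = AG/-/- → run A
t=1: L0/L1/L2 = AGB/-/- → run A
t=2: L0/L1/L2 = AGB/-/- → run A
t=3: L0/L1/L2 = AGBF/-/- → run A
t=4: L0/L1/L2 = GBFC/A/- → run G
t=5: L0/L1/L2 = GBFC/A/- → run G
t=6: L0/L1/L2 = GBFC/A/- → run G
t=7: L0/L1/L2 = GBFCH/A/- → run G
t=8: L0/L1/L2 = BFCH/A/- → run B
t=9: L0/L1/L2 = BFCH/A/- → run B
t=10: L0/L1/L2 = BFCH/A/- → run B
t=11: L0/L1/L2 = BFCH/A/- → run B
t=12: L0/L1/L2 = FCH/AB/- → run F
t=13: L0/L1/L2 = FCH/AB/- → run F
t=14: L0/L1/L2 = FCH/AB/- → run F
t=15: L0/L1/L2 = CH/AB/- → run C
t=16: L0/L1/L2 = CH/AB/- → run C
t=17: L0/L1/L2 = CH/AB/- → run C
t=18: L0/L1/L2 = CH/AB/- → run C
t=19: L0/L1/L2 = H/ABC/- → run H
t=20: L0/L1/L2 = H/ABC/- → run H
t=21: L0/L1/L2 = H/ABC/- → run H
t=22: L0/L1/L2 = H/ABC/- → run H
t=23: L0/L1/L2 = -/ABCH/- → run A
t=24: L0/L1/L2 = -/ABCH/- → run A
t=25: L0/L1/L2 = -/ABCH/- → run A
t=26: L0/L1/L2 = -/BCH/- → run B
t=27: L0/L1/L2 = -/BCH/- → run B
t=28: L0/L1/L2 = -/BCH/- → run B
t=29: L0/L1/L2 = -/BCH/- → run B
t=30: L0/L1/L2 = -/CH/- → run C
t=31: L0/L1/L2 = -/H/- → run H
t=32: L0/L1/L2 = -/H/- → run H
t=33: L0/L1/L2 = -/H/- → run H
t=34: (idle)
t=35: (idle)
t=36: (idle)
t=37: (idle)
t=38: (idle)
t=39: (idle)
t=40: (idle)

context switches = 10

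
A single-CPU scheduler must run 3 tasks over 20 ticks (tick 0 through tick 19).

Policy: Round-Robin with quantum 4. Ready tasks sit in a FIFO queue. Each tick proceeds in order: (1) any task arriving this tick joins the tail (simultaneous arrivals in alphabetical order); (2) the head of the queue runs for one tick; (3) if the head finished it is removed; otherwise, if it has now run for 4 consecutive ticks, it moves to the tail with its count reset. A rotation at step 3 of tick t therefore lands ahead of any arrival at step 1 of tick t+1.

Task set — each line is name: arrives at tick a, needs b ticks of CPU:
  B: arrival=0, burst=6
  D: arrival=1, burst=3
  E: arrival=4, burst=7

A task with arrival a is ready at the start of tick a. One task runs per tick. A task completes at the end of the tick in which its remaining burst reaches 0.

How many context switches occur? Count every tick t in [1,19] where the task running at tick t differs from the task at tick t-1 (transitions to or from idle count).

t=0: queue=[B] q_used=0 → run B
t=1: queue=[B,D] q_used=1 → run B
t=2: queue=[B,D] q_used=2 → run B
t=3: queue=[B,D] q_used=3 → run B
t=4: queue=[D,B,E] q_used=0 → run D
t=5: queue=[D,B,E] q_used=1 → run D
t=6: queue=[D,B,E] q_used=2 → run D
t=7: queue=[B,E] q_used=0 → run B
t=8: queue=[B,E] q_used=1 → run B
t=9: queue=[E] q_used=0 → run E
t=10: queue=[E] q_used=1 → run E
t=11: queue=[E] q_used=2 → run E
t=12: queue=[E] q_used=3 → run E
t=13: queue=[E] q_used=0 → run E
t=14: queue=[E] q_used=1 → run E
t=15: queue=[E] q_used=2 → run E
t=16: (idle)
t=17: (idle)
t=18: (idle)
t=19: (idle)

context switches = 4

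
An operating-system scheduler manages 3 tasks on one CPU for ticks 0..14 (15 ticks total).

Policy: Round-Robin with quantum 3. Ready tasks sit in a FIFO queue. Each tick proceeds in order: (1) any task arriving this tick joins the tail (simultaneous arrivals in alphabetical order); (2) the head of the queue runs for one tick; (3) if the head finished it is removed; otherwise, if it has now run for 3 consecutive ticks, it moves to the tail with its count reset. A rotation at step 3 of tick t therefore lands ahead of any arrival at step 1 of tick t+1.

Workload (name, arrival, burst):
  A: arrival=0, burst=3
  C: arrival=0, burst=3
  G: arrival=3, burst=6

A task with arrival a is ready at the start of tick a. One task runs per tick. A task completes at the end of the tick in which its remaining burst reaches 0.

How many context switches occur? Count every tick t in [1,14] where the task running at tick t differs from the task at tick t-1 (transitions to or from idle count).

context switches = 3

t=0: queue=[A,C] q_used=0 → run A
t=1: queue=[A,C] q_used=1 → run A
t=2: queue=[A,C] q_used=2 → run A
t=3: queue=[C,G] q_used=0 → run C
t=4: queue=[C,G] q_used=1 → run C
t=5: queue=[C,G] q_used=2 → run C
t=6: queue=[G] q_used=0 → run G
t=7: queue=[G] q_used=1 → run G
t=8: queue=[G] q_used=2 → run G
t=9: queue=[G] q_used=0 → run G
t=10: queue=[G] q_used=1 → run G
t=11: queue=[G] q_used=2 → run G
t=12: (idle)
t=13: (idle)
t=14: (idle)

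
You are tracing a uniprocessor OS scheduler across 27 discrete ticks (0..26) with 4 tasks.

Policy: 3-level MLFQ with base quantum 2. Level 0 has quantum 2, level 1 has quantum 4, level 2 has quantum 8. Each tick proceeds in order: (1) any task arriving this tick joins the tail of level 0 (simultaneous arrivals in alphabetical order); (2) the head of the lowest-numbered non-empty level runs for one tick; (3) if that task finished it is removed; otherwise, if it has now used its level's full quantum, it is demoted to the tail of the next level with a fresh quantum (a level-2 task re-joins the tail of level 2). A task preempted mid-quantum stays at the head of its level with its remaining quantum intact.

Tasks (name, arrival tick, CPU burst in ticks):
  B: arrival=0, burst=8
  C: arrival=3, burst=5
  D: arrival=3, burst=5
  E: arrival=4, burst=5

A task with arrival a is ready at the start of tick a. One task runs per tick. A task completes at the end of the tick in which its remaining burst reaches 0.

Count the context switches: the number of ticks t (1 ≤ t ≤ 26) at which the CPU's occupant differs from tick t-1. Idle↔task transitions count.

context switches = 9

t=0: L0/L1/L2 = B/-/- → run B
t=1: L0/L1/L2 = B/-/- → run B
t=2: L0/L1/L2 = -/B/- → run B
t=3: L0/L1/L2 = CD/B/- → run C
t=4: L0/L1/L2 = CDE/B/- → run C
t=5: L0/L1/L2 = DE/BC/- → run D
t=6: L0/L1/L2 = DE/BC/- → run D
t=7: L0/L1/L2 = E/BCD/- → run E
t=8: L0/L1/L2 = E/BCD/- → run E
t=9: L0/L1/L2 = -/BCDE/- → run B
t=10: L0/L1/L2 = -/BCDE/- → run B
t=11: L0/L1/L2 = -/BCDE/- → run B
t=12: L0/L1/L2 = -/CDE/B → run C
t=13: L0/L1/L2 = -/CDE/B → run C
t=14: L0/L1/L2 = -/CDE/B → run C
t=15: L0/L1/L2 = -/DE/B → run D
t=16: L0/L1/L2 = -/DE/B → run D
t=17: L0/L1/L2 = -/DE/B → run D
t=18: L0/L1/L2 = -/E/B → run E
t=19: L0/L1/L2 = -/E/B → run E
t=20: L0/L1/L2 = -/E/B → run E
t=21: L0/L1/L2 = -/-/B → run B
t=22: L0/L1/L2 = -/-/B → run B
t=23: (idle)
t=24: (idle)
t=25: (idle)
t=26: (idle)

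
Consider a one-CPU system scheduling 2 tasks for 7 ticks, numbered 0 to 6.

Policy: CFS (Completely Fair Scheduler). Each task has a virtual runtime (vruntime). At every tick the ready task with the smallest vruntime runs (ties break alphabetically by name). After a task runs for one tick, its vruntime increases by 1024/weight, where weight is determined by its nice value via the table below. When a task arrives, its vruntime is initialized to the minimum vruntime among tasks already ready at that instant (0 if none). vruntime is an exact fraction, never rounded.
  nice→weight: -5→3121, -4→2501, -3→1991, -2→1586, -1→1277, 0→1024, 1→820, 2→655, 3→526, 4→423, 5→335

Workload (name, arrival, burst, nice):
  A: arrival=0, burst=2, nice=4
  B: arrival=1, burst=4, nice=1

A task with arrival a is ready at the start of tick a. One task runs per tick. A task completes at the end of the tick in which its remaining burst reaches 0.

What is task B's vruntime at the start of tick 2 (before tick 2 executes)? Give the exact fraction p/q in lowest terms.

t=0: vr[A=0] → run A
t=1: vr[A=1024/423 B=1024/423] → run A
t=2: vr[B=1024/423] → run B
t=3: vr[B=318208/86715] → run B
t=4: vr[B=426496/86715] → run B
t=5: vr[B=534784/86715] → run B
t=6: (idle)

vruntime(B, start of tick 2) = 1024/423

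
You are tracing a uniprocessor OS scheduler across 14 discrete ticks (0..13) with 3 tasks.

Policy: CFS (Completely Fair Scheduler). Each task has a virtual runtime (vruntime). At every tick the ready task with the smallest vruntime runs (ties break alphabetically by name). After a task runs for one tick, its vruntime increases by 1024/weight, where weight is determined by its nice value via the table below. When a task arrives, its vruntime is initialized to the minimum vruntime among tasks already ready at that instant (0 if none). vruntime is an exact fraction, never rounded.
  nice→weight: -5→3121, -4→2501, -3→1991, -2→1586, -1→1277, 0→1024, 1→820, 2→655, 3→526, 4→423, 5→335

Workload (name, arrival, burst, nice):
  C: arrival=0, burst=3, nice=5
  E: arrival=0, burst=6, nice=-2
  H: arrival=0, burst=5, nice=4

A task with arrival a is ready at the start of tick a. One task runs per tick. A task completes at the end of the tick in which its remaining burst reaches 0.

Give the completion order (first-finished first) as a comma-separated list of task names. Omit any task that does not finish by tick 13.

t=0: vr[C=0 E=0 H=0] → run C
t=1: vr[C=1024/335 E=0 H=0] → run E
t=2: vr[C=1024/335 E=512/793 H=0] → run H
t=3: vr[C=1024/335 E=512/793 H=1024/423] → run E
t=4: vr[C=1024/335 E=1024/793 H=1024/423] → run E
t=5: vr[C=1024/335 E=1536/793 H=1024/423] → run E
t=6: vr[C=1024/335 E=2048/793 H=1024/423] → run H
t=7: vr[C=1024/335 E=2048/793 H=2048/423] → run E
t=8: vr[C=1024/335 E=2560/793 H=2048/423] → run C
t=9: vr[C=2048/335 E=2560/793 H=2048/423] → run E
t=10: vr[C=2048/335 H=2048/423] → run H
t=11: vr[C=2048/335 H=1024/141] → run C
t=12: vr[H=1024/141] → run H
t=13: vr[H=4096/423] → run H

completion order = E, C, H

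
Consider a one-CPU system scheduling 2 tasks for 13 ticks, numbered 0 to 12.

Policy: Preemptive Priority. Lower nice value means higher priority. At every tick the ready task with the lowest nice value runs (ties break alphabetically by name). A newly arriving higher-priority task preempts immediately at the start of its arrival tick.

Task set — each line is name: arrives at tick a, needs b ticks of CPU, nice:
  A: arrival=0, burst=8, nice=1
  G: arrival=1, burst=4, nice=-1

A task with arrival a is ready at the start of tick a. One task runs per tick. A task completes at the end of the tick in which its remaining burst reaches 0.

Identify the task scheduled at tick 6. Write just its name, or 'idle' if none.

t=0: ready={A} → run A
t=1: ready={A,G} → run G
t=2: ready={A,G} → run G
t=3: ready={A,G} → run G
t=4: ready={A,G} → run G
t=5: ready={A} → run A
t=6: ready={A} → run A
t=7: ready={A} → run A
t=8: ready={A} → run A
t=9: ready={A} → run A
t=10: ready={A} → run A
t=11: ready={A} → run A
t=12: (idle)

running at tick 6 = A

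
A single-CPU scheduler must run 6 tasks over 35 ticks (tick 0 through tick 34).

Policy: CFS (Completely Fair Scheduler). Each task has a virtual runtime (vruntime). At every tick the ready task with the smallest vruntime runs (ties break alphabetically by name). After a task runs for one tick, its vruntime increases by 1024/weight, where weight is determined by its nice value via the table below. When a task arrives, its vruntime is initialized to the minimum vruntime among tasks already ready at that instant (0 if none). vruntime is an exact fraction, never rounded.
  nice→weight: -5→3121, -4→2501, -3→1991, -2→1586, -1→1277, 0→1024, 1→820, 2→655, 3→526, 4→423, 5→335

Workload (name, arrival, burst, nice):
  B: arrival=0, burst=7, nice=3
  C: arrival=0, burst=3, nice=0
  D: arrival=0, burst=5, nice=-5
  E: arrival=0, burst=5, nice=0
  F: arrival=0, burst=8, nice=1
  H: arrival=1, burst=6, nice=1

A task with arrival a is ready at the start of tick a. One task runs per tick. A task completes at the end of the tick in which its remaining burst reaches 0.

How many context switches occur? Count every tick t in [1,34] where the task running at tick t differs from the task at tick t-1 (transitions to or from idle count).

context switches = 31

t=0: vr[B=0 C=0 D=0 E=0 F=0] → run B
t=1: vr[B=512/263 C=0 D=0 E=0 F=0 H=0] → run C
t=2: vr[B=512/263 C=1 D=0 E=0 F=0 H=0] → run D
t=3: vr[B=512/263 C=1 D=1024/3121 E=0 F=0 H=0] → run E
t=4: vr[B=512/263 C=1 D=1024/3121 E=1 F=0 H=0] → run F
t=5: vr[B=512/263 C=1 D=1024/3121 E=1 F=256/205 H=0] → run H
t=6: vr[B=512/263 C=1 D=1024/3121 E=1 F=256/205 H=256/205] → run D
t=7: vr[B=512/263 C=1 D=2048/3121 E=1 F=256/205 H=256/205] → run D
t=8: vr[B=512/263 C=1 D=3072/3121 E=1 F=256/205 H=256/205] → run D
t=9: vr[B=512/263 C=1 D=4096/3121 E=1 F=256/205 H=256/205] → run C
t=10: vr[B=512/263 C=2 D=4096/3121 E=1 F=256/205 H=256/205] → run E
t=11: vr[B=512/263 C=2 D=4096/3121 E=2 F=256/205 H=256/205] → run F
t=12: vr[B=512/263 C=2 D=4096/3121 E=2 F=512/205 H=256/205] → run H
t=13: vr[B=512/263 C=2 D=4096/3121 E=2 F=512/205 H=512/205] → run D
t=14: vr[B=512/263 C=2 E=2 F=512/205 H=512/205] → run B
t=15: vr[B=1024/263 C=2 E=2 F=512/205 H=512/205] → run C
t=16: vr[B=1024/263 E=2 F=512/205 H=512/205] → run E
t=17: vr[B=1024/263 E=3 F=512/205 H=512/205] → run F
t=18: vr[B=1024/263 E=3 F=768/205 H=512/205] → run H
t=19: vr[B=1024/263 E=3 F=768/205 H=768/205] → run E
t=20: vr[B=1024/263 E=4 F=768/205 H=768/205] → run F
t=21: vr[B=1024/263 E=4 F=1024/205 H=768/205] → run H
t=22: vr[B=1024/263 E=4 F=1024/205 H=1024/205] → run B
t=23: vr[B=1536/263 E=4 F=1024/205 H=1024/205] → run E
t=24: vr[B=1536/263 F=1024/205 H=1024/205] → run F
t=25: vr[B=1536/263 F=256/41 H=1024/205] → run H
t=26: vr[B=1536/263 F=256/41 H=256/41] → run B
t=27: vr[B=2048/263 F=256/41 H=256/41] → run F
t=28: vr[B=2048/263 F=1536/205 H=256/41] → run H
t=29: vr[B=2048/263 F=1536/205] → run F
t=30: vr[B=2048/263 F=1792/205] → run B
t=31: vr[B=2560/263 F=1792/205] → run F
t=32: vr[B=2560/263] → run B
t=33: vr[B=3072/263] → run B
t=34: (idle)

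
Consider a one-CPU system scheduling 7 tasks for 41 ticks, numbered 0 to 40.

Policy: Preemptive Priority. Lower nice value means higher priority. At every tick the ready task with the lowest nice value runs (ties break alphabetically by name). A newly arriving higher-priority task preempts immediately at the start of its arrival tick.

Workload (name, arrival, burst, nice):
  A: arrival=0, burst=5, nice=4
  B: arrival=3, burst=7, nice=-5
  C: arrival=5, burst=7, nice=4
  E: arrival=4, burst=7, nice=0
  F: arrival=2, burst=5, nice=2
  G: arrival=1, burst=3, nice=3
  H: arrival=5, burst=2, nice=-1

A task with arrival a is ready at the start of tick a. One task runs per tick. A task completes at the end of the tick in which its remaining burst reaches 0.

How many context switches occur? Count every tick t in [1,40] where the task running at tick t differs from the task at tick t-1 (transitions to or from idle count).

t=0: ready={A} → run A
t=1: ready={A,G} → run G
t=2: ready={A,F,G} → run F
t=3: ready={A,B,F,G} → run B
t=4: ready={A,B,E,F,G} → run B
t=5: ready={A,B,C,E,F,G,H} → run B
t=6: ready={A,B,C,E,F,G,H} → run B
t=7: ready={A,B,C,E,F,G,H} → run B
t=8: ready={A,B,C,E,F,G,H} → run B
t=9: ready={A,B,C,E,F,G,H} → run B
t=10: ready={A,C,E,F,G,H} → run H
t=11: ready={A,C,E,F,G,H} → run H
t=12: ready={A,C,E,F,G} → run E
t=13: ready={A,C,E,F,G} → run E
t=14: ready={A,C,E,F,G} → run E
t=15: ready={A,C,E,F,G} → run E
t=16: ready={A,C,E,F,G} → run E
t=17: ready={A,C,E,F,G} → run E
t=18: ready={A,C,E,F,G} → run E
t=19: ready={A,C,F,G} → run F
t=20: ready={A,C,F,G} → run F
t=21: ready={A,C,F,G} → run F
t=22: ready={A,C,F,G} → run F
t=23: ready={A,C,G} → run G
t=24: ready={A,C,G} → run G
t=25: ready={A,C} → run A
t=26: ready={A,C} → run A
t=27: ready={A,C} → run A
t=28: ready={A,C} → run A
t=29: ready={C} → run C
t=30: ready={C} → run C
t=31: ready={C} → run C
t=32: ready={C} → run C
t=33: ready={C} → run C
t=34: ready={C} → run C
t=35: ready={C} → run C
t=36: (idle)
t=37: (idle)
t=38: (idle)
t=39: (idle)
t=40: (idle)

context switches = 10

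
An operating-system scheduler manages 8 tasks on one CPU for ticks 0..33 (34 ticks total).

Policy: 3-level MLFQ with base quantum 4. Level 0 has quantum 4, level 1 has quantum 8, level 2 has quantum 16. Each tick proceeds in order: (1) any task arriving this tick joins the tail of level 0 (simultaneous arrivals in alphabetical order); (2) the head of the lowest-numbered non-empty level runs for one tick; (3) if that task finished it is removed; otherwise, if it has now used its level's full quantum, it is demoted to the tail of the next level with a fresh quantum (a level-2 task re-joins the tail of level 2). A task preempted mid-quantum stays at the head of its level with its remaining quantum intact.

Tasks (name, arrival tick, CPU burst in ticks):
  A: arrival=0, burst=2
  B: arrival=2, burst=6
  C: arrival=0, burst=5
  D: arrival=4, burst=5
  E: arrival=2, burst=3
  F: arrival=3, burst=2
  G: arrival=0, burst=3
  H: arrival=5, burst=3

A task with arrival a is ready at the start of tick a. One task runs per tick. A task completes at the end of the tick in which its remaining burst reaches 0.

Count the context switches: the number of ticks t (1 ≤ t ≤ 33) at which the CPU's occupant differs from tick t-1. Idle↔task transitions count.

context switches = 11

t=0: L0/L1/L2 = ACG/-/- → run A
t=1: L0/L1/L2 = ACG/-/- → run A
t=2: L0/L1/L2 = CGBE/-/- → run C
t=3: L0/L1/L2 = CGBEF/-/- → run C
t=4: L0/L1/L2 = CGBEFD/-/- → run C
t=5: L0/L1/L2 = CGBEFDH/-/- → run C
t=6: L0/L1/L2 = GBEFDH/C/- → run G
t=7: L0/L1/L2 = GBEFDH/C/- → run G
t=8: L0/L1/L2 = GBEFDH/C/- → run G
t=9: L0/L1/L2 = BEFDH/C/- → run B
t=10: L0/L1/L2 = BEFDH/C/- → run B
t=11: L0/L1/L2 = BEFDH/C/- → run B
t=12: L0/L1/L2 = BEFDH/C/- → run B
t=13: L0/L1/L2 = EFDH/CB/- → run E
t=14: L0/L1/L2 = EFDH/CB/- → run E
t=15: L0/L1/L2 = EFDH/CB/- → run E
t=16: L0/L1/L2 = FDH/CB/- → run F
t=17: L0/L1/L2 = FDH/CB/- → run F
t=18: L0/L1/L2 = DH/CB/- → run D
t=19: L0/L1/L2 = DH/CB/- → run D
t=20: L0/L1/L2 = DH/CB/- → run D
t=21: L0/L1/L2 = DH/CB/- → run D
t=22: L0/L1/L2 = H/CBD/- → run H
t=23: L0/L1/L2 = H/CBD/- → run H
t=24: L0/L1/L2 = H/CBD/- → run H
t=25: L0/L1/L2 = -/CBD/- → run C
t=26: L0/L1/L2 = -/BD/- → run B
t=27: L0/L1/L2 = -/BD/- → run B
t=28: L0/L1/L2 = -/D/- → run D
t=29: (idle)
t=30: (idle)
t=31: (idle)
t=32: (idle)
t=33: (idle)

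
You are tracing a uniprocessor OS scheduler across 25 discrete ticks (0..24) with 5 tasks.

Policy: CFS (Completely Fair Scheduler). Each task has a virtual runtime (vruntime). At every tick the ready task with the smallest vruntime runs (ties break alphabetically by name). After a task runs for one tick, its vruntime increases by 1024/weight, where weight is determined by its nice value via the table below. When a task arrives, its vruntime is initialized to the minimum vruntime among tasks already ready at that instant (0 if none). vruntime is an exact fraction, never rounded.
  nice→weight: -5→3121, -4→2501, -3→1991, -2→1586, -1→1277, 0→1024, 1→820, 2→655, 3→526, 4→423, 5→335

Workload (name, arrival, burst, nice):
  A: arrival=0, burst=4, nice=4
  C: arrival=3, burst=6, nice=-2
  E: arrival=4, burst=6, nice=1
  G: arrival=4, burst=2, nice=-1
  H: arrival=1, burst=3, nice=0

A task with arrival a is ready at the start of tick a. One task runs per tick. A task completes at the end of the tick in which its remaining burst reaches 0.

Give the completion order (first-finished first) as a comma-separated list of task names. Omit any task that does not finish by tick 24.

completion order = G, H, C, A, E

t=0: vr[A=0] → run A
t=1: vr[A=1024/423 H=1024/423] → run A
t=2: vr[A=2048/423 H=1024/423] → run H
t=3: vr[A=2048/423 C=1447/423 H=1447/423] → run C
t=4: vr[A=2048/423 C=1364047/335439 E=1447/423 G=1447/423 H=1447/423] → run E
t=5: vr[A=2048/423 C=1364047/335439 E=404923/86715 G=1447/423 H=1447/423] → run G
t=6: vr[A=2048/423 C=1364047/335439 E=404923/86715 G=2280971/540171 H=1447/423] → run H
t=7: vr[A=2048/423 C=1364047/335439 E=404923/86715 G=2280971/540171 H=1870/423] → run C
t=8: vr[A=2048/423 C=1580623/335439 E=404923/86715 G=2280971/540171 H=1870/423] → run G
t=9: vr[A=2048/423 C=1580623/335439 E=404923/86715 H=1870/423] → run H
t=10: vr[A=2048/423 C=1580623/335439 E=404923/86715] → run E
t=11: vr[A=2048/423 C=1580623/335439 E=513211/86715] → run C
t=12: vr[A=2048/423 C=1797199/335439 E=513211/86715] → run A
t=13: vr[A=1024/141 C=1797199/335439 E=513211/86715] → run C
t=14: vr[A=1024/141 C=2013775/335439 E=513211/86715] → run E
t=15: vr[A=1024/141 C=2013775/335439 E=621499/86715] → run C
t=16: vr[A=1024/141 C=2230351/335439 E=621499/86715] → run C
t=17: vr[A=1024/141 E=621499/86715] → run E
t=18: vr[A=1024/141 E=729787/86715] → run A
t=19: vr[E=729787/86715] → run E
t=20: vr[E=167615/17343] → run E
t=21: (idle)
t=22: (idle)
t=23: (idle)
t=24: (idle)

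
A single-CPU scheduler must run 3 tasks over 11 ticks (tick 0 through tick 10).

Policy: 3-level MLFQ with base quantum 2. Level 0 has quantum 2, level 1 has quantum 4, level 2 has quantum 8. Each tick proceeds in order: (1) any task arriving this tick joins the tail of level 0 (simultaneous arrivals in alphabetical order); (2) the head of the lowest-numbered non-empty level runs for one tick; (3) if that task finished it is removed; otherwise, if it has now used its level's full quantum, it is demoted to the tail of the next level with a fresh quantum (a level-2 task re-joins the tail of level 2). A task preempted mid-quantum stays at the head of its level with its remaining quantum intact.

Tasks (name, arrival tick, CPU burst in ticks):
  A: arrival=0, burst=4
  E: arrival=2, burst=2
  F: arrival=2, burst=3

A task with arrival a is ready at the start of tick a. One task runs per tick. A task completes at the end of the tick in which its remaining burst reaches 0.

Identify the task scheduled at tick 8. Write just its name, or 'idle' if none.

running at tick 8 = F

t=0: L0/L1/L2 = A/-/- → run A
t=1: L0/L1/L2 = A/-/- → run A
t=2: L0/L1/L2 = EF/A/- → run E
t=3: L0/L1/L2 = EF/A/- → run E
t=4: L0/L1/L2 = F/A/- → run F
t=5: L0/L1/L2 = F/A/- → run F
t=6: L0/L1/L2 = -/AF/- → run A
t=7: L0/L1/L2 = -/AF/- → run A
t=8: L0/L1/L2 = -/F/- → run F
t=9: (idle)
t=10: (idle)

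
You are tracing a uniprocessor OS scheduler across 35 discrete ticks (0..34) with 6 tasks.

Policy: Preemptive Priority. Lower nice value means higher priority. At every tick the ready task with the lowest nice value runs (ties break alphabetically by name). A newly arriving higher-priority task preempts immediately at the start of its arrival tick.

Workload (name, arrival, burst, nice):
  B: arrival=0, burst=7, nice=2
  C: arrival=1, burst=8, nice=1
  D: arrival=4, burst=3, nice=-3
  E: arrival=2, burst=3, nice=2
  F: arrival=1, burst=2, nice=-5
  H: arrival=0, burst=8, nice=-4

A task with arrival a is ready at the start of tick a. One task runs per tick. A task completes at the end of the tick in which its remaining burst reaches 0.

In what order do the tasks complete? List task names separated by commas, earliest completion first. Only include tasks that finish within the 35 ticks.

completion order = F, H, D, C, B, E

t=0: ready={B,H} → run H
t=1: ready={B,C,F,H} → run F
t=2: ready={B,C,E,F,H} → run F
t=3: ready={B,C,E,H} → run H
t=4: ready={B,C,D,E,H} → run H
t=5: ready={B,C,D,E,H} → run H
t=6: ready={B,C,D,E,H} → run H
t=7: ready={B,C,D,E,H} → run H
t=8: ready={B,C,D,E,H} → run H
t=9: ready={B,C,D,E,H} → run H
t=10: ready={B,C,D,E} → run D
t=11: ready={B,C,D,E} → run D
t=12: ready={B,C,D,E} → run D
t=13: ready={B,C,E} → run C
t=14: ready={B,C,E} → run C
t=15: ready={B,C,E} → run C
t=16: ready={B,C,E} → run C
t=17: ready={B,C,E} → run C
t=18: ready={B,C,E} → run C
t=19: ready={B,C,E} → run C
t=20: ready={B,C,E} → run C
t=21: ready={B,E} → run B
t=22: ready={B,E} → run B
t=23: ready={B,E} → run B
t=24: ready={B,E} → run B
t=25: ready={B,E} → run B
t=26: ready={B,E} → run B
t=27: ready={B,E} → run B
t=28: ready={E} → run E
t=29: ready={E} → run E
t=30: ready={E} → run E
t=31: (idle)
t=32: (idle)
t=33: (idle)
t=34: (idle)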